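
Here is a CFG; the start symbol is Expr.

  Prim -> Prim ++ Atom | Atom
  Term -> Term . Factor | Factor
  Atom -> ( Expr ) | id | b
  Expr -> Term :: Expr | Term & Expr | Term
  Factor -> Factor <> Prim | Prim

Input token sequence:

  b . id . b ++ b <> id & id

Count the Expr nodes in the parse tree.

2

[Expr [Term [Term [Term [Factor [Prim [Atom b]]]] . [Factor [Prim [Atom id]]]] . [Factor [Factor [Prim [Prim [Atom b]] ++ [Atom b]]] <> [Prim [Atom id]]]] & [Expr [Term [Factor [Prim [Atom id]]]]]]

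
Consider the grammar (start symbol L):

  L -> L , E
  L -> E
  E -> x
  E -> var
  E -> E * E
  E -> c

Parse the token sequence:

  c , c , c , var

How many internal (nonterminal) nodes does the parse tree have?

8

[L [L [L [L [E c]] , [E c]] , [E c]] , [E var]]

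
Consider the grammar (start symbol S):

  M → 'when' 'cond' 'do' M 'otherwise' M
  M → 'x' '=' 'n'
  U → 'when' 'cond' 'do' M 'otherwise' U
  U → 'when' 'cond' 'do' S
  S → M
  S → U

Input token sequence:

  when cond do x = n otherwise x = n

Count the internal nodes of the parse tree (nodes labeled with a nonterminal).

4

[S [M when cond do [M x = n] otherwise [M x = n]]]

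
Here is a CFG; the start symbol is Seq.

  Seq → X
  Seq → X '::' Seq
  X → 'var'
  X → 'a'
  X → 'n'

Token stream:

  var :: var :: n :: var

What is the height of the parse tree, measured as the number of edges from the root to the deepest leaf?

5

[Seq [X var] :: [Seq [X var] :: [Seq [X n] :: [Seq [X var]]]]]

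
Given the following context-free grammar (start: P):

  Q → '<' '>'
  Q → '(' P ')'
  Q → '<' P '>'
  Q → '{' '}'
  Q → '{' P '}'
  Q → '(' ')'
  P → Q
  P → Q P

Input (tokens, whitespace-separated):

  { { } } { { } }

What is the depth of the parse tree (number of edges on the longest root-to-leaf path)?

[P [Q { [P [Q { }]] }] [P [Q { [P [Q { }]] }]]]

5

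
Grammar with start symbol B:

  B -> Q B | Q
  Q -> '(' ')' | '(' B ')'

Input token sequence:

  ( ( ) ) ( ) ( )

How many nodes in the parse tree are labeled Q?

4

[B [Q ( [B [Q ( )]] )] [B [Q ( )] [B [Q ( )]]]]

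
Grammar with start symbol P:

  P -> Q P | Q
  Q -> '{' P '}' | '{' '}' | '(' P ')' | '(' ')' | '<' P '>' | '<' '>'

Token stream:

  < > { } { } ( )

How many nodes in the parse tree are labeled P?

4

[P [Q < >] [P [Q { }] [P [Q { }] [P [Q ( )]]]]]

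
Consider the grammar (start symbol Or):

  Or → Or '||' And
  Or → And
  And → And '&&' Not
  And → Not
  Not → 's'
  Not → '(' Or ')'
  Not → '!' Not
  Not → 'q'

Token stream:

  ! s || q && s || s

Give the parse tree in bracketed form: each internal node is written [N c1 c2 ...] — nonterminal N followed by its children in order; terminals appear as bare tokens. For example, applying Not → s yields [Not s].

Or
Or || And
Or || And || And
And || And || And
Not || And || And
! Not || And || And
! s || And || And
! s || And && Not || And
! s || Not && Not || And
! s || q && Not || And
! s || q && s || And
! s || q && s || Not
! s || q && s || s

[Or [Or [Or [And [Not ! [Not s]]]] || [And [And [Not q]] && [Not s]]] || [And [Not s]]]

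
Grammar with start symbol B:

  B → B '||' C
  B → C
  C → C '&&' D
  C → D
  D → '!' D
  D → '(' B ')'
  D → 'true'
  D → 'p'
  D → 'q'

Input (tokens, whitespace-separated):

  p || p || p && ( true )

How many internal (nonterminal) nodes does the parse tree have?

[B [B [B [C [D p]]] || [C [D p]]] || [C [C [D p]] && [D ( [B [C [D true]]] )]]]

14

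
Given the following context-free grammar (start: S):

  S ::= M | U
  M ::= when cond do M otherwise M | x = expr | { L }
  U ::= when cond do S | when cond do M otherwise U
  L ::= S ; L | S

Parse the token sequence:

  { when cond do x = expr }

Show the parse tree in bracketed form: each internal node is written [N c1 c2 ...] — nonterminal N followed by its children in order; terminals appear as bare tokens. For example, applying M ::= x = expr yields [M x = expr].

S
M
{ L }
{ S }
{ U }
{ when cond do S }
{ when cond do M }
{ when cond do x = expr }

[S [M { [L [S [U when cond do [S [M x = expr]]]]] }]]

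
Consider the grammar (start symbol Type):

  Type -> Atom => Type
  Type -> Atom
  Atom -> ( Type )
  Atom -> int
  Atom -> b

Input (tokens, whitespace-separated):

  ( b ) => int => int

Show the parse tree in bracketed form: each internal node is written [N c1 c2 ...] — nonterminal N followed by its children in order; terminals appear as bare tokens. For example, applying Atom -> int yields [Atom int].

Type
Atom => Type
( Type ) => Type
( Atom ) => Type
( b ) => Type
( b ) => Atom => Type
( b ) => int => Type
( b ) => int => Atom
( b ) => int => int

[Type [Atom ( [Type [Atom b]] )] => [Type [Atom int] => [Type [Atom int]]]]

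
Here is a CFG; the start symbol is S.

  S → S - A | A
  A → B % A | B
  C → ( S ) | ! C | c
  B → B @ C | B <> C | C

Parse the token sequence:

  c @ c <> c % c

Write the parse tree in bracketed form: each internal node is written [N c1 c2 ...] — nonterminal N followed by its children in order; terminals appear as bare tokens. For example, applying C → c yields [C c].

S
A
B % A
B <> C % A
B @ C <> C % A
C @ C <> C % A
c @ C <> C % A
c @ c <> C % A
c @ c <> c % A
c @ c <> c % B
c @ c <> c % C
c @ c <> c % c

[S [A [B [B [B [C c]] @ [C c]] <> [C c]] % [A [B [C c]]]]]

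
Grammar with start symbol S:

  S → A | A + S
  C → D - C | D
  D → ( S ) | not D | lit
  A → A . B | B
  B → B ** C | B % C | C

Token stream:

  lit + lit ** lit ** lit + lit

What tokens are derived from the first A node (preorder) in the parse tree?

[S [A [B [C [D lit]]]] + [S [A [B [B [B [C [D lit]]] ** [C [D lit]]] ** [C [D lit]]]] + [S [A [B [C [D lit]]]]]]]

lit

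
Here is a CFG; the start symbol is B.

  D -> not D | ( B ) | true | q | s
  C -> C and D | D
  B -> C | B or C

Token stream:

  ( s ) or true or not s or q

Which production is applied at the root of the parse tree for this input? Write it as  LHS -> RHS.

[B [B [B [B [C [D ( [B [C [D s]]] )]]] or [C [D true]]] or [C [D not [D s]]]] or [C [D q]]]

B -> B or C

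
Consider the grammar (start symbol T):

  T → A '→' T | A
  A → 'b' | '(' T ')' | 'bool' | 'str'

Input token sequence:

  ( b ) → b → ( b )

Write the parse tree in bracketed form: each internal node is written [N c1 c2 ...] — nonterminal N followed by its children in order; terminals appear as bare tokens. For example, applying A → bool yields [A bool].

[T [A ( [T [A b]] )] → [T [A b] → [T [A ( [T [A b]] )]]]]

T
A → T
( T ) → T
( A ) → T
( b ) → T
( b ) → A → T
( b ) → b → T
( b ) → b → A
( b ) → b → ( T )
( b ) → b → ( A )
( b ) → b → ( b )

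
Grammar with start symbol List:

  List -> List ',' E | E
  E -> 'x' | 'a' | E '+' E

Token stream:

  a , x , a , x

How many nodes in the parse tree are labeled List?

[List [List [List [List [E a]] , [E x]] , [E a]] , [E x]]

4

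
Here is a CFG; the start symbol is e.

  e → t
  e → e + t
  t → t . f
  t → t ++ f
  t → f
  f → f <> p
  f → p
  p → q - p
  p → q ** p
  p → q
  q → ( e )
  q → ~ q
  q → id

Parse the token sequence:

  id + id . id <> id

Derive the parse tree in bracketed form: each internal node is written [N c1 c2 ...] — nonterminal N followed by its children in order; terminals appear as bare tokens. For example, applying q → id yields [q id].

[e [e [t [f [p [q id]]]]] + [t [t [f [p [q id]]]] . [f [f [p [q id]]] <> [p [q id]]]]]

e
e + t
t + t
f + t
p + t
q + t
id + t
id + t . f
id + f . f
id + p . f
id + q . f
id + id . f
id + id . f <> p
id + id . p <> p
id + id . q <> p
id + id . id <> p
id + id . id <> q
id + id . id <> id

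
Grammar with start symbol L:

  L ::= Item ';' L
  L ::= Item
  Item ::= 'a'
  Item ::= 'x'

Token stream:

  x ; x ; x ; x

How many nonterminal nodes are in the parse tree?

8

[L [Item x] ; [L [Item x] ; [L [Item x] ; [L [Item x]]]]]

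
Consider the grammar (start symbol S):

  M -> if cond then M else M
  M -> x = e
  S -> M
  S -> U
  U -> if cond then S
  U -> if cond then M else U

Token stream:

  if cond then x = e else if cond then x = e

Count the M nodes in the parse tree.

2

[S [U if cond then [M x = e] else [U if cond then [S [M x = e]]]]]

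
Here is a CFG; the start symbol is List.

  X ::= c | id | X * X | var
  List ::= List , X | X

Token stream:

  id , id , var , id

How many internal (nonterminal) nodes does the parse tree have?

[List [List [List [List [X id]] , [X id]] , [X var]] , [X id]]

8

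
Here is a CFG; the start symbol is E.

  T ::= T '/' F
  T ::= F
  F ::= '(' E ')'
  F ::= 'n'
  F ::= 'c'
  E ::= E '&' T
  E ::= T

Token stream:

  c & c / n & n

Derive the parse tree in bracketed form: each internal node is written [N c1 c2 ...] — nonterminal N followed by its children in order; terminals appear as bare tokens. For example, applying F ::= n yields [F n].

[E [E [E [T [F c]]] & [T [T [F c]] / [F n]]] & [T [F n]]]

E
E & T
E & T & T
T & T & T
F & T & T
c & T & T
c & T / F & T
c & F / F & T
c & c / F & T
c & c / n & T
c & c / n & F
c & c / n & n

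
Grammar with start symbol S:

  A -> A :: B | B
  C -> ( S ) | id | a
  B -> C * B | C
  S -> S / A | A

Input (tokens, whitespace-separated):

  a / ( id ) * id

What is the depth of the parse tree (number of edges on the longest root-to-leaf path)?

8

[S [S [A [B [C a]]]] / [A [B [C ( [S [A [B [C id]]]] )] * [B [C id]]]]]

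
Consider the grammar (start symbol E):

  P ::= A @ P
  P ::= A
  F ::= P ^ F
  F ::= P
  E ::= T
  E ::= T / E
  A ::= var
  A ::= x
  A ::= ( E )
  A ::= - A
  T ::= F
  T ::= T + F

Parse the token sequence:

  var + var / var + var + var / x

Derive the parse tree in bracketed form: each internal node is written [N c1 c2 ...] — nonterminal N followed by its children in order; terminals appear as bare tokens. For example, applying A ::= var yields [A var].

[E [T [T [F [P [A var]]]] + [F [P [A var]]]] / [E [T [T [T [F [P [A var]]]] + [F [P [A var]]]] + [F [P [A var]]]] / [E [T [F [P [A x]]]]]]]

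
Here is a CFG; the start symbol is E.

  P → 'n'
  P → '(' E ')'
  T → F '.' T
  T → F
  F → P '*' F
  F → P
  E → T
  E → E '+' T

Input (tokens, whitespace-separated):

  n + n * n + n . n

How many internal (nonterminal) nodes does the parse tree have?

17

[E [E [E [T [F [P n]]]] + [T [F [P n] * [F [P n]]]]] + [T [F [P n]] . [T [F [P n]]]]]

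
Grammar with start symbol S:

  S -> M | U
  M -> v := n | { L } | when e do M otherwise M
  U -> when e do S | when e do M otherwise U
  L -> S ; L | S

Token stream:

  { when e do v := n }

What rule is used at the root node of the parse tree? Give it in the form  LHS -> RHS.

S -> M

[S [M { [L [S [U when e do [S [M v := n]]]]] }]]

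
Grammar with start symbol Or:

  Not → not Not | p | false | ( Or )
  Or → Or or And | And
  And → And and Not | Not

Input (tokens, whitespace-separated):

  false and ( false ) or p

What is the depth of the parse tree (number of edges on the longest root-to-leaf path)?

[Or [Or [And [And [Not false]] and [Not ( [Or [And [Not false]]] )]]] or [And [Not p]]]

7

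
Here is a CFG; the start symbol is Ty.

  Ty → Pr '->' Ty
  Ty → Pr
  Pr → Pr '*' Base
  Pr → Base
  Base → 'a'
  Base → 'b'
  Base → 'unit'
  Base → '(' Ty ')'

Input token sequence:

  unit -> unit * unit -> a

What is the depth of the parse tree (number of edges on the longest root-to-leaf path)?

[Ty [Pr [Base unit]] -> [Ty [Pr [Pr [Base unit]] * [Base unit]] -> [Ty [Pr [Base a]]]]]

5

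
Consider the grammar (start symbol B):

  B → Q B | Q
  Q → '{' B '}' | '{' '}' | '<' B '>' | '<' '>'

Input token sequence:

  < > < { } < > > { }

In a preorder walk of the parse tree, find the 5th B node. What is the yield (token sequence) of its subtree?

[B [Q < >] [B [Q < [B [Q { }] [B [Q < >]]] >] [B [Q { }]]]]

{ }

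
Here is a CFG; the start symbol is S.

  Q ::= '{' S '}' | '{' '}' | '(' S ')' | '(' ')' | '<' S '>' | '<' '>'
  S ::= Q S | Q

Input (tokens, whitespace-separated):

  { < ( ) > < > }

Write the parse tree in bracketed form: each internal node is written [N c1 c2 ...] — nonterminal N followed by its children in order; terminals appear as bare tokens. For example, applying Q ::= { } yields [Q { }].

S
Q
{ S }
{ Q S }
{ < S > S }
{ < Q > S }
{ < ( ) > S }
{ < ( ) > Q }
{ < ( ) > < > }

[S [Q { [S [Q < [S [Q ( )]] >] [S [Q < >]]] }]]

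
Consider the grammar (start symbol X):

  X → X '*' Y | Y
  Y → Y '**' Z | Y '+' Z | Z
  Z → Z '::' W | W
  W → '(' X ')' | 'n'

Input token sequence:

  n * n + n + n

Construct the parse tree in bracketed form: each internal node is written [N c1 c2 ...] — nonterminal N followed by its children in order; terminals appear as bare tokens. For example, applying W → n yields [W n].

X
X * Y
Y * Y
Z * Y
W * Y
n * Y
n * Y + Z
n * Y + Z + Z
n * Z + Z + Z
n * W + Z + Z
n * n + Z + Z
n * n + W + Z
n * n + n + Z
n * n + n + W
n * n + n + n

[X [X [Y [Z [W n]]]] * [Y [Y [Y [Z [W n]]] + [Z [W n]]] + [Z [W n]]]]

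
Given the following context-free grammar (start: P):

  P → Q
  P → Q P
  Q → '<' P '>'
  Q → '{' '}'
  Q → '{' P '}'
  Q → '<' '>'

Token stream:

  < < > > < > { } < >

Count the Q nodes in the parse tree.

5

[P [Q < [P [Q < >]] >] [P [Q < >] [P [Q { }] [P [Q < >]]]]]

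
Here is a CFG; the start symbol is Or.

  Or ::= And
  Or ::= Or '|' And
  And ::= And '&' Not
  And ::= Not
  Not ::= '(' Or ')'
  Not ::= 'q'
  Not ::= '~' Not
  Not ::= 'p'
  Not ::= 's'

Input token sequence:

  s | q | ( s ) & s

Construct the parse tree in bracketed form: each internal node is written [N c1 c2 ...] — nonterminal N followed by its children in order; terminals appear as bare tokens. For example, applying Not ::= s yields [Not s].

Or
Or | And
Or | And | And
And | And | And
Not | And | And
s | And | And
s | Not | And
s | q | And
s | q | And & Not
s | q | Not & Not
s | q | ( Or ) & Not
s | q | ( And ) & Not
s | q | ( Not ) & Not
s | q | ( s ) & Not
s | q | ( s ) & s

[Or [Or [Or [And [Not s]]] | [And [Not q]]] | [And [And [Not ( [Or [And [Not s]]] )]] & [Not s]]]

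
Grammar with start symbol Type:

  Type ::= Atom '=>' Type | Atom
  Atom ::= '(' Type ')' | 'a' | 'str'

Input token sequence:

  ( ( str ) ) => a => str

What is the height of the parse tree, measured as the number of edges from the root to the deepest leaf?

[Type [Atom ( [Type [Atom ( [Type [Atom str]] )]] )] => [Type [Atom a] => [Type [Atom str]]]]

6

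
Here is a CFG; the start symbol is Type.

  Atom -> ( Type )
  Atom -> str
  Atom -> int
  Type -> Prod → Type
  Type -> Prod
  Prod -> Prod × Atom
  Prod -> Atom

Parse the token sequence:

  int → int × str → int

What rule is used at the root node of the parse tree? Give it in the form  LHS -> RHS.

[Type [Prod [Atom int]] → [Type [Prod [Prod [Atom int]] × [Atom str]] → [Type [Prod [Atom int]]]]]

Type -> Prod → Type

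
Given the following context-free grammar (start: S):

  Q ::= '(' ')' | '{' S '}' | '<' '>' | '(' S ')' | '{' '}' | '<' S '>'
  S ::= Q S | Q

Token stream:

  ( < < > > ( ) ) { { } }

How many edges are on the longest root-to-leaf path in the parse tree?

6

[S [Q ( [S [Q < [S [Q < >]] >] [S [Q ( )]]] )] [S [Q { [S [Q { }]] }]]]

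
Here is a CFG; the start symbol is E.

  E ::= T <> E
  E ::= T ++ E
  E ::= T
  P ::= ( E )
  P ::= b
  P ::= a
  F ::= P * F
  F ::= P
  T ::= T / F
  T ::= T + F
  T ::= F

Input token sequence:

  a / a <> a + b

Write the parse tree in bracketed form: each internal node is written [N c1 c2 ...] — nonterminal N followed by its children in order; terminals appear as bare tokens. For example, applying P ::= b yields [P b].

[E [T [T [F [P a]]] / [F [P a]]] <> [E [T [T [F [P a]]] + [F [P b]]]]]

E
T <> E
T / F <> E
F / F <> E
P / F <> E
a / F <> E
a / P <> E
a / a <> E
a / a <> T
a / a <> T + F
a / a <> F + F
a / a <> P + F
a / a <> a + F
a / a <> a + P
a / a <> a + b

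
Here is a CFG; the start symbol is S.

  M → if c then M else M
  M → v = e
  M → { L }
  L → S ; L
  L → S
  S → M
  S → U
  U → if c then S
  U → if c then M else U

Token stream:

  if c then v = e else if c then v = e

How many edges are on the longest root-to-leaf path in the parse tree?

5

[S [U if c then [M v = e] else [U if c then [S [M v = e]]]]]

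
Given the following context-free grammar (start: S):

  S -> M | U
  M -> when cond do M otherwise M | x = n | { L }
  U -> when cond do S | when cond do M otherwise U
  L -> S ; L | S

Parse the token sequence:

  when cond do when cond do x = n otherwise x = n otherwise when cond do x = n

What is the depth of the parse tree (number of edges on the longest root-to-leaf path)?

[S [U when cond do [M when cond do [M x = n] otherwise [M x = n]] otherwise [U when cond do [S [M x = n]]]]]

5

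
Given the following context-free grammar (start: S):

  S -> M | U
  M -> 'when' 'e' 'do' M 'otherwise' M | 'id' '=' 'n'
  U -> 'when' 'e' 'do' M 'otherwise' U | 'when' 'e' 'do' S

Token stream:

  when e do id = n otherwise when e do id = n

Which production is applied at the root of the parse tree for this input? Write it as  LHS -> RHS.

S -> U

[S [U when e do [M id = n] otherwise [U when e do [S [M id = n]]]]]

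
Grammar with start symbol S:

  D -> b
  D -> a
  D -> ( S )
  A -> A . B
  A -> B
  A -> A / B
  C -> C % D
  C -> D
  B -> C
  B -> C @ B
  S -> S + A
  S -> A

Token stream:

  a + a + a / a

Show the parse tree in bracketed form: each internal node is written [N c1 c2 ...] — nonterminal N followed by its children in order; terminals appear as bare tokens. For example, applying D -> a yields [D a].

[S [S [S [A [B [C [D a]]]]] + [A [B [C [D a]]]]] + [A [A [B [C [D a]]]] / [B [C [D a]]]]]

S
S + A
S + A + A
A + A + A
B + A + A
C + A + A
D + A + A
a + A + A
a + B + A
a + C + A
a + D + A
a + a + A
a + a + A / B
a + a + B / B
a + a + C / B
a + a + D / B
a + a + a / B
a + a + a / C
a + a + a / D
a + a + a / a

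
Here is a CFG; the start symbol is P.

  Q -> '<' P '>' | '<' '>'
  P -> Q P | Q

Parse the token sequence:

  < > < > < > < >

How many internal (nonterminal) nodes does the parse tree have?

8

[P [Q < >] [P [Q < >] [P [Q < >] [P [Q < >]]]]]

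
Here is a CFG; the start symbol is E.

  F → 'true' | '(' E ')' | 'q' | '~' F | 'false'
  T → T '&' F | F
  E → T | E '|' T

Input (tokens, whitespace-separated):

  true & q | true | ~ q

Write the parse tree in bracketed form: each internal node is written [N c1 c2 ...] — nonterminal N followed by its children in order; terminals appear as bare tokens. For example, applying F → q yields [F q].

[E [E [E [T [T [F true]] & [F q]]] | [T [F true]]] | [T [F ~ [F q]]]]

E
E | T
E | T | T
T | T | T
T & F | T | T
F & F | T | T
true & F | T | T
true & q | T | T
true & q | F | T
true & q | true | T
true & q | true | F
true & q | true | ~ F
true & q | true | ~ q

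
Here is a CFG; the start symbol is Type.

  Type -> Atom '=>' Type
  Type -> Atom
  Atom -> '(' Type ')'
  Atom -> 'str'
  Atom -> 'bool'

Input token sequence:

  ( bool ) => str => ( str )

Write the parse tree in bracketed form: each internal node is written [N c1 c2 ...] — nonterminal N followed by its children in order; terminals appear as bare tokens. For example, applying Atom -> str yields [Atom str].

[Type [Atom ( [Type [Atom bool]] )] => [Type [Atom str] => [Type [Atom ( [Type [Atom str]] )]]]]

Type
Atom => Type
( Type ) => Type
( Atom ) => Type
( bool ) => Type
( bool ) => Atom => Type
( bool ) => str => Type
( bool ) => str => Atom
( bool ) => str => ( Type )
( bool ) => str => ( Atom )
( bool ) => str => ( str )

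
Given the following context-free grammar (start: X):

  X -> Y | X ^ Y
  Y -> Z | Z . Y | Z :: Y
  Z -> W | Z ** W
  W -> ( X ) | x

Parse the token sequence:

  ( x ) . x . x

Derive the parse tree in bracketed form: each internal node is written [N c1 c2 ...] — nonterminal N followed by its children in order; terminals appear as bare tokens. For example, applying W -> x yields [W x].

X
Y
Z . Y
W . Y
( X ) . Y
( Y ) . Y
( Z ) . Y
( W ) . Y
( x ) . Y
( x ) . Z . Y
( x ) . W . Y
( x ) . x . Y
( x ) . x . Z
( x ) . x . W
( x ) . x . x

[X [Y [Z [W ( [X [Y [Z [W x]]]] )]] . [Y [Z [W x]] . [Y [Z [W x]]]]]]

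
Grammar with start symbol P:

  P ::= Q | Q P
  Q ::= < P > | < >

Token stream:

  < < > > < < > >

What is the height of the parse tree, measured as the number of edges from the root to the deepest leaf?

[P [Q < [P [Q < >]] >] [P [Q < [P [Q < >]] >]]]

5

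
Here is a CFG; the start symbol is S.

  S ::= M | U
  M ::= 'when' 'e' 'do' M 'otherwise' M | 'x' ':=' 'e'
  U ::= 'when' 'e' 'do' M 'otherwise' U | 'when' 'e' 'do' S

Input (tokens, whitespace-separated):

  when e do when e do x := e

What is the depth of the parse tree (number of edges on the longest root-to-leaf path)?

[S [U when e do [S [U when e do [S [M x := e]]]]]]

6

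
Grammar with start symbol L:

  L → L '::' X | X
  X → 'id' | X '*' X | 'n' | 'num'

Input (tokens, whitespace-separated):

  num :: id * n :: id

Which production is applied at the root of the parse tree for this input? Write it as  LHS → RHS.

[L [L [L [X num]] :: [X [X id] * [X n]]] :: [X id]]

L → L '::' X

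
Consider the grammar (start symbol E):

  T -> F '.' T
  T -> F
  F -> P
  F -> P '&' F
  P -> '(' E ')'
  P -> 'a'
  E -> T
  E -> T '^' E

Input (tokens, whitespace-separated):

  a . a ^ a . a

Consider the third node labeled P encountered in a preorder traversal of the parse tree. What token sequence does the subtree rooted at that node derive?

a

[E [T [F [P a]] . [T [F [P a]]]] ^ [E [T [F [P a]] . [T [F [P a]]]]]]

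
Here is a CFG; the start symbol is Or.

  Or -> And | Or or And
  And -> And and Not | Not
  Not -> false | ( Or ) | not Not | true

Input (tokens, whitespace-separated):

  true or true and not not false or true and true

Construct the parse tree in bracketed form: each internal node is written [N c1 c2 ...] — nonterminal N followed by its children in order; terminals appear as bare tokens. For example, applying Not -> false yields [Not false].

[Or [Or [Or [And [Not true]]] or [And [And [Not true]] and [Not not [Not not [Not false]]]]] or [And [And [Not true]] and [Not true]]]

Or
Or or And
Or or And or And
And or And or And
Not or And or And
true or And or And
true or And and Not or And
true or Not and Not or And
true or true and Not or And
true or true and not Not or And
true or true and not not Not or And
true or true and not not false or And
true or true and not not false or And and Not
true or true and not not false or Not and Not
true or true and not not false or true and Not
true or true and not not false or true and true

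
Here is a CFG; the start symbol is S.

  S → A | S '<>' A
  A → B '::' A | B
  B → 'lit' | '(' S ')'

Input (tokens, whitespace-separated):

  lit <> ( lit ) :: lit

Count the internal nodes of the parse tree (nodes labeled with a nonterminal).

[S [S [A [B lit]]] <> [A [B ( [S [A [B lit]]] )] :: [A [B lit]]]]

11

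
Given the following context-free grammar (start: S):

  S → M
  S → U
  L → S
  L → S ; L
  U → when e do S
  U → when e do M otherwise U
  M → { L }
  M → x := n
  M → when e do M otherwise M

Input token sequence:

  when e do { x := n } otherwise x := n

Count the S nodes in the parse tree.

2

[S [M when e do [M { [L [S [M x := n]]] }] otherwise [M x := n]]]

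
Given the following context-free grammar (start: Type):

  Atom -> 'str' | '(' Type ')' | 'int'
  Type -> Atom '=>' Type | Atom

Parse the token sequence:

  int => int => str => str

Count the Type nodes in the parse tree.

[Type [Atom int] => [Type [Atom int] => [Type [Atom str] => [Type [Atom str]]]]]

4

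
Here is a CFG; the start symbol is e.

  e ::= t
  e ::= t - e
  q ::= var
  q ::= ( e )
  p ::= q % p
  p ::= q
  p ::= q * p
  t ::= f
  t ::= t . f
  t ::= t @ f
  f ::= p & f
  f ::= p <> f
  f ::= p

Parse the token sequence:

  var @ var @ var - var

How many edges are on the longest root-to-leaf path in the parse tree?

7

[e [t [t [t [f [p [q var]]]] @ [f [p [q var]]]] @ [f [p [q var]]]] - [e [t [f [p [q var]]]]]]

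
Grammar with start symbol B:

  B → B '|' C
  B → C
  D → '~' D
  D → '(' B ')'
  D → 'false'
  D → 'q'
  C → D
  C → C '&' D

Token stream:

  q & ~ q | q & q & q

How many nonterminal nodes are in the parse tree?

13

[B [B [C [C [D q]] & [D ~ [D q]]]] | [C [C [C [D q]] & [D q]] & [D q]]]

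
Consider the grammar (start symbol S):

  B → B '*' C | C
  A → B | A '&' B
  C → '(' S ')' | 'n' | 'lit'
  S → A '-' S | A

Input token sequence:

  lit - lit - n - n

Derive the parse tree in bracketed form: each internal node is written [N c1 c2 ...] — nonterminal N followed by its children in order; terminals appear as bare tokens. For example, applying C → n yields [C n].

[S [A [B [C lit]]] - [S [A [B [C lit]]] - [S [A [B [C n]]] - [S [A [B [C n]]]]]]]

S
A - S
B - S
C - S
lit - S
lit - A - S
lit - B - S
lit - C - S
lit - lit - S
lit - lit - A - S
lit - lit - B - S
lit - lit - C - S
lit - lit - n - S
lit - lit - n - A
lit - lit - n - B
lit - lit - n - C
lit - lit - n - n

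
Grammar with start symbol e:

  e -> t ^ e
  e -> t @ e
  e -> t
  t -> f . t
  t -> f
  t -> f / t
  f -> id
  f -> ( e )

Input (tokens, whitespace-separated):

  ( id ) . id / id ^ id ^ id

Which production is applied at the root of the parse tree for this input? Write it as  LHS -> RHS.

[e [t [f ( [e [t [f id]]] )] . [t [f id] / [t [f id]]]] ^ [e [t [f id]] ^ [e [t [f id]]]]]

e -> t ^ e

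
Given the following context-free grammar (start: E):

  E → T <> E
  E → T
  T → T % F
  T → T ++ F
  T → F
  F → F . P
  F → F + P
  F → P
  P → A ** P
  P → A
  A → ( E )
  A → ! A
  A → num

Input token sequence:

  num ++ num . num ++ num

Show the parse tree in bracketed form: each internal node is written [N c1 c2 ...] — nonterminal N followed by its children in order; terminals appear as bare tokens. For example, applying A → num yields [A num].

[E [T [T [T [F [P [A num]]]] ++ [F [F [P [A num]]] . [P [A num]]]] ++ [F [P [A num]]]]]

E
T
T ++ F
T ++ F ++ F
F ++ F ++ F
P ++ F ++ F
A ++ F ++ F
num ++ F ++ F
num ++ F . P ++ F
num ++ P . P ++ F
num ++ A . P ++ F
num ++ num . P ++ F
num ++ num . A ++ F
num ++ num . num ++ F
num ++ num . num ++ P
num ++ num . num ++ A
num ++ num . num ++ num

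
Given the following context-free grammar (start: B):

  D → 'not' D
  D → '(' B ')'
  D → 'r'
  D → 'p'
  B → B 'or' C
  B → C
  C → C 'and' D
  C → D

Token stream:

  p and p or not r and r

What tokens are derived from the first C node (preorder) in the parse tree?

p and p

[B [B [C [C [D p]] and [D p]]] or [C [C [D not [D r]]] and [D r]]]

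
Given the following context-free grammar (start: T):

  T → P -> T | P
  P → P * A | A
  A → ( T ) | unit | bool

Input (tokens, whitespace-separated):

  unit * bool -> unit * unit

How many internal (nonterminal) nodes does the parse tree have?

[T [P [P [A unit]] * [A bool]] -> [T [P [P [A unit]] * [A unit]]]]

10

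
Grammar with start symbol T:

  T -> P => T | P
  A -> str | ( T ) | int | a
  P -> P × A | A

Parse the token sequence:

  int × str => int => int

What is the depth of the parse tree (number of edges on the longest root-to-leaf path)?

[T [P [P [A int]] × [A str]] => [T [P [A int]] => [T [P [A int]]]]]

5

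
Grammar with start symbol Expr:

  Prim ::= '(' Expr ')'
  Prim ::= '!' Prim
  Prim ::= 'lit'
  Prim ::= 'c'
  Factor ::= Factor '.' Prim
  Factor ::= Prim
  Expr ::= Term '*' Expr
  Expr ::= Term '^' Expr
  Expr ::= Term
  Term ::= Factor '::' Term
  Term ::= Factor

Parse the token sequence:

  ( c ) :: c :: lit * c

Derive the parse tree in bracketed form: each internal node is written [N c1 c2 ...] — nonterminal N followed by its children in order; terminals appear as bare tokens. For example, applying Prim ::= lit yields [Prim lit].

Expr
Term * Expr
Factor :: Term * Expr
Prim :: Term * Expr
( Expr ) :: Term * Expr
( Term ) :: Term * Expr
( Factor ) :: Term * Expr
( Prim ) :: Term * Expr
( c ) :: Term * Expr
( c ) :: Factor :: Term * Expr
( c ) :: Prim :: Term * Expr
( c ) :: c :: Term * Expr
( c ) :: c :: Factor * Expr
( c ) :: c :: Prim * Expr
( c ) :: c :: lit * Expr
( c ) :: c :: lit * Term
( c ) :: c :: lit * Factor
( c ) :: c :: lit * Prim
( c ) :: c :: lit * c

[Expr [Term [Factor [Prim ( [Expr [Term [Factor [Prim c]]]] )]] :: [Term [Factor [Prim c]] :: [Term [Factor [Prim lit]]]]] * [Expr [Term [Factor [Prim c]]]]]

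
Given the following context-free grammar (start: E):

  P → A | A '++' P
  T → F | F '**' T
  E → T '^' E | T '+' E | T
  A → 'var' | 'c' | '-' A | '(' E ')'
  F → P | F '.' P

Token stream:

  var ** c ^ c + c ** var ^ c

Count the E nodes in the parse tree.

4

[E [T [F [P [A var]]] ** [T [F [P [A c]]]]] ^ [E [T [F [P [A c]]]] + [E [T [F [P [A c]]] ** [T [F [P [A var]]]]] ^ [E [T [F [P [A c]]]]]]]]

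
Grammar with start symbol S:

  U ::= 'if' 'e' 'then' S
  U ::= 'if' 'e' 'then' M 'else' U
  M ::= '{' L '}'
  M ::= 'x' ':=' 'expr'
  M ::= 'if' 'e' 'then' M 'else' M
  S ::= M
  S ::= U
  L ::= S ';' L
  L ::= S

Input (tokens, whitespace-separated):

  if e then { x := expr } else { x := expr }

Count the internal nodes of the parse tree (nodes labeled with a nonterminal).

[S [M if e then [M { [L [S [M x := expr]]] }] else [M { [L [S [M x := expr]]] }]]]

10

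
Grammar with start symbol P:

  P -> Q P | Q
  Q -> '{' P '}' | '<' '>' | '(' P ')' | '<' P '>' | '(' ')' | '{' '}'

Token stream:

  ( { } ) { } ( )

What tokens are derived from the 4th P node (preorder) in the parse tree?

[P [Q ( [P [Q { }]] )] [P [Q { }] [P [Q ( )]]]]

( )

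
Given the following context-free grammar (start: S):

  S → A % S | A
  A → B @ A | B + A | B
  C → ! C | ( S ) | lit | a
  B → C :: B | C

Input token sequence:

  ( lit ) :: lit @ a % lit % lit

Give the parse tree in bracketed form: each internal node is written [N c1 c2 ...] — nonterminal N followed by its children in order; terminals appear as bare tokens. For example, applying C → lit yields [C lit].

[S [A [B [C ( [S [A [B [C lit]]]] )] :: [B [C lit]]] @ [A [B [C a]]]] % [S [A [B [C lit]]] % [S [A [B [C lit]]]]]]

S
A % S
B @ A % S
C :: B @ A % S
( S ) :: B @ A % S
( A ) :: B @ A % S
( B ) :: B @ A % S
( C ) :: B @ A % S
( lit ) :: B @ A % S
( lit ) :: C @ A % S
( lit ) :: lit @ A % S
( lit ) :: lit @ B % S
( lit ) :: lit @ C % S
( lit ) :: lit @ a % S
( lit ) :: lit @ a % A % S
( lit ) :: lit @ a % B % S
( lit ) :: lit @ a % C % S
( lit ) :: lit @ a % lit % S
( lit ) :: lit @ a % lit % A
( lit ) :: lit @ a % lit % B
( lit ) :: lit @ a % lit % C
( lit ) :: lit @ a % lit % lit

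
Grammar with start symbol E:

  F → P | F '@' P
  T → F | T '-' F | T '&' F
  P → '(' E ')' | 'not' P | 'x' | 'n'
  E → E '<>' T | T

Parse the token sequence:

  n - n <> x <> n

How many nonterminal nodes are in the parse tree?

[E [E [E [T [T [F [P n]]] - [F [P n]]]] <> [T [F [P x]]]] <> [T [F [P n]]]]

15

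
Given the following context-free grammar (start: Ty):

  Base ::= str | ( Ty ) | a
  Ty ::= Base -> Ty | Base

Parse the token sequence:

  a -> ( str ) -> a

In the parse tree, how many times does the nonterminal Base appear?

4

[Ty [Base a] -> [Ty [Base ( [Ty [Base str]] )] -> [Ty [Base a]]]]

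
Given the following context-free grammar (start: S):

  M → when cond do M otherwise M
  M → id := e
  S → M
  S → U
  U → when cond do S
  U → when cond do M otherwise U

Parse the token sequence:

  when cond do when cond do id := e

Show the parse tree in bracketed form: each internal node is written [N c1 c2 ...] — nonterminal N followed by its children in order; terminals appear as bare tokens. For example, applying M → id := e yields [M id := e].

[S [U when cond do [S [U when cond do [S [M id := e]]]]]]

S
U
when cond do S
when cond do U
when cond do when cond do S
when cond do when cond do M
when cond do when cond do id := e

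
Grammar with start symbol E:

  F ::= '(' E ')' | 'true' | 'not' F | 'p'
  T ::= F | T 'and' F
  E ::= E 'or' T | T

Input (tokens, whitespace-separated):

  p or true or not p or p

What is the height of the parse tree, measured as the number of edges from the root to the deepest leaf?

6

[E [E [E [E [T [F p]]] or [T [F true]]] or [T [F not [F p]]]] or [T [F p]]]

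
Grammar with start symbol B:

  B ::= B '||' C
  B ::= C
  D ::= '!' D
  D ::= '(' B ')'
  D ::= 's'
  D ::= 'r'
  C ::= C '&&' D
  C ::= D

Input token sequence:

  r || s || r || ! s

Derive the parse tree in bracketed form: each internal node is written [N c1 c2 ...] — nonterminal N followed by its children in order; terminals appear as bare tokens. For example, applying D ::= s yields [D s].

[B [B [B [B [C [D r]]] || [C [D s]]] || [C [D r]]] || [C [D ! [D s]]]]

B
B || C
B || C || C
B || C || C || C
C || C || C || C
D || C || C || C
r || C || C || C
r || D || C || C
r || s || C || C
r || s || D || C
r || s || r || C
r || s || r || D
r || s || r || ! D
r || s || r || ! s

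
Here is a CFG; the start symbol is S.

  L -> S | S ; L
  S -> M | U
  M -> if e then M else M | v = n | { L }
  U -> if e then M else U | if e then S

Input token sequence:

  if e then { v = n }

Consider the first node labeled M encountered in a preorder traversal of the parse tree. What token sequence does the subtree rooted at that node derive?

{ v = n }

[S [U if e then [S [M { [L [S [M v = n]]] }]]]]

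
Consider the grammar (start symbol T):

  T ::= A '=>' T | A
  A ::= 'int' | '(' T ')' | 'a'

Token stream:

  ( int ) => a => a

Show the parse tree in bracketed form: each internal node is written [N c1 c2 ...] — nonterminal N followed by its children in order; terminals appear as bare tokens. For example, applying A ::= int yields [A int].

T
A => T
( T ) => T
( A ) => T
( int ) => T
( int ) => A => T
( int ) => a => T
( int ) => a => A
( int ) => a => a

[T [A ( [T [A int]] )] => [T [A a] => [T [A a]]]]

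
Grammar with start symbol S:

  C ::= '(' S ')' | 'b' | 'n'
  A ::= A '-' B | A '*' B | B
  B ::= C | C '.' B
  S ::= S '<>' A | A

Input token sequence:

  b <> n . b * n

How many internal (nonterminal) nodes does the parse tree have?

13

[S [S [A [B [C b]]]] <> [A [A [B [C n] . [B [C b]]]] * [B [C n]]]]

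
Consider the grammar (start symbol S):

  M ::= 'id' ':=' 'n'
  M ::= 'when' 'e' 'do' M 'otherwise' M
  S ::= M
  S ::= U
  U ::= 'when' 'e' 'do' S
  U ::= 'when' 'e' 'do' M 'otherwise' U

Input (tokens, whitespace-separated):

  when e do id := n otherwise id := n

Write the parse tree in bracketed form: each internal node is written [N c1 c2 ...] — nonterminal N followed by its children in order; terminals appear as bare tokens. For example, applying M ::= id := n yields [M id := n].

S
M
when e do M otherwise M
when e do id := n otherwise M
when e do id := n otherwise id := n

[S [M when e do [M id := n] otherwise [M id := n]]]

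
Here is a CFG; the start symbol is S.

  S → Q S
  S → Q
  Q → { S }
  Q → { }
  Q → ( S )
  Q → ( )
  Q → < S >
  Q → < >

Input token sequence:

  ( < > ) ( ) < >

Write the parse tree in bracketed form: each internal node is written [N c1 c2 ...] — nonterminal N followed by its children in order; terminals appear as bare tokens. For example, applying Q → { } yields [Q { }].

[S [Q ( [S [Q < >]] )] [S [Q ( )] [S [Q < >]]]]

S
Q S
( S ) S
( Q ) S
( < > ) S
( < > ) Q S
( < > ) ( ) S
( < > ) ( ) Q
( < > ) ( ) < >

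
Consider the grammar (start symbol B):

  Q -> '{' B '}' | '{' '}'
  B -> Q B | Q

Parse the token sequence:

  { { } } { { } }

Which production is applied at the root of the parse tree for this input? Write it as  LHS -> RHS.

[B [Q { [B [Q { }]] }] [B [Q { [B [Q { }]] }]]]

B -> Q B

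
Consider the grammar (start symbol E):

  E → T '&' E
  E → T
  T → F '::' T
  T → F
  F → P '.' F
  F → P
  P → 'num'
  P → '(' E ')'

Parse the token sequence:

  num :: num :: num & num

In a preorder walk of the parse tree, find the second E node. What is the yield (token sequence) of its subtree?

[E [T [F [P num]] :: [T [F [P num]] :: [T [F [P num]]]]] & [E [T [F [P num]]]]]

num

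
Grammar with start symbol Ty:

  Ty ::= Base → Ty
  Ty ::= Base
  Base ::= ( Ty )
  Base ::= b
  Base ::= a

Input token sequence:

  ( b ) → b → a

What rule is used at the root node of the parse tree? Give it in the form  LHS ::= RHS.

[Ty [Base ( [Ty [Base b]] )] → [Ty [Base b] → [Ty [Base a]]]]

Ty ::= Base → Ty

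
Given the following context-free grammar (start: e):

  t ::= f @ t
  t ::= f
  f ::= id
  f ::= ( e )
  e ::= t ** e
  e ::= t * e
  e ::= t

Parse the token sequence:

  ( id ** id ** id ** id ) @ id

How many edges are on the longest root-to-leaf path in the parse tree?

9

[e [t [f ( [e [t [f id]] ** [e [t [f id]] ** [e [t [f id]] ** [e [t [f id]]]]]] )] @ [t [f id]]]]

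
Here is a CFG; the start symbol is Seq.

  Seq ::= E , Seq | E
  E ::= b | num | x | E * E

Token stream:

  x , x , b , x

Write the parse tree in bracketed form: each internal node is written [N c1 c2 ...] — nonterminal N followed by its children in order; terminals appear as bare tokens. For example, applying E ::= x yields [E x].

Seq
E , Seq
x , Seq
x , E , Seq
x , x , Seq
x , x , E , Seq
x , x , b , Seq
x , x , b , E
x , x , b , x

[Seq [E x] , [Seq [E x] , [Seq [E b] , [Seq [E x]]]]]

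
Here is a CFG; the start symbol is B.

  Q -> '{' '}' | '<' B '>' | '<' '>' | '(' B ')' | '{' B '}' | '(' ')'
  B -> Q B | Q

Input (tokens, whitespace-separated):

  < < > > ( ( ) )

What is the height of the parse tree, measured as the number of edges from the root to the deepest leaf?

5

[B [Q < [B [Q < >]] >] [B [Q ( [B [Q ( )]] )]]]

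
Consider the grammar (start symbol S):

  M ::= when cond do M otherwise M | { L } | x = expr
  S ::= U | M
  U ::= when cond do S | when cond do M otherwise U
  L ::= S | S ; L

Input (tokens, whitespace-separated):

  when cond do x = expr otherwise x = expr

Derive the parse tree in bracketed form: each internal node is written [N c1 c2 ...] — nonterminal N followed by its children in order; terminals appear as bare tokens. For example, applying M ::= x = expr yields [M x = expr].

[S [M when cond do [M x = expr] otherwise [M x = expr]]]

S
M
when cond do M otherwise M
when cond do x = expr otherwise M
when cond do x = expr otherwise x = expr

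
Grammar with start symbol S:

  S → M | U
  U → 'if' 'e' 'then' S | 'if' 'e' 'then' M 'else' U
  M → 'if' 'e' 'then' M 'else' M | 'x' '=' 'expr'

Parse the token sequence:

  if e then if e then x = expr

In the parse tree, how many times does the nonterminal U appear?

2

[S [U if e then [S [U if e then [S [M x = expr]]]]]]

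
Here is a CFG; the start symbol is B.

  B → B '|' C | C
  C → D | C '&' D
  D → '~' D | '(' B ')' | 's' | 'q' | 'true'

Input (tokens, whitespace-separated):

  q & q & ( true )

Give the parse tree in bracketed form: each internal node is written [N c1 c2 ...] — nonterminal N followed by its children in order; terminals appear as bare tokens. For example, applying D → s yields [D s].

B
C
C & D
C & D & D
D & D & D
q & D & D
q & q & D
q & q & ( B )
q & q & ( C )
q & q & ( D )
q & q & ( true )

[B [C [C [C [D q]] & [D q]] & [D ( [B [C [D true]]] )]]]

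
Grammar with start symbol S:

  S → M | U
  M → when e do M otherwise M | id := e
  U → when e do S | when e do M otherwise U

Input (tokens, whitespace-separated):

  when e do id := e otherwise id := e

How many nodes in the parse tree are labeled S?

[S [M when e do [M id := e] otherwise [M id := e]]]

1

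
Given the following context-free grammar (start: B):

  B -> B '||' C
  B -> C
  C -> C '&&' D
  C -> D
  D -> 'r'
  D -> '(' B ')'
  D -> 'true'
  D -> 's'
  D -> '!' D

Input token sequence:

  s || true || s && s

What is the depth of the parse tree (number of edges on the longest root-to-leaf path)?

5

[B [B [B [C [D s]]] || [C [D true]]] || [C [C [D s]] && [D s]]]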